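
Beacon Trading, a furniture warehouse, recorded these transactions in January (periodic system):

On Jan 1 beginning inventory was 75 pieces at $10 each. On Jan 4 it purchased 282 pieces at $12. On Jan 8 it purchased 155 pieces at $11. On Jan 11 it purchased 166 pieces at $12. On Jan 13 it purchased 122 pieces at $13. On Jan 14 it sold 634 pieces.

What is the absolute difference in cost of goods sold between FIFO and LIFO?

$272

FIFO COGS: 75 @ $10 + 282 @ $12 + 155 @ $11 + 122 @ $12 = $7,303
LIFO COGS: 122 @ $13 + 166 @ $12 + 155 @ $11 + 191 @ $12 = $7,575
Difference = |$7,303 − $7,575| = $272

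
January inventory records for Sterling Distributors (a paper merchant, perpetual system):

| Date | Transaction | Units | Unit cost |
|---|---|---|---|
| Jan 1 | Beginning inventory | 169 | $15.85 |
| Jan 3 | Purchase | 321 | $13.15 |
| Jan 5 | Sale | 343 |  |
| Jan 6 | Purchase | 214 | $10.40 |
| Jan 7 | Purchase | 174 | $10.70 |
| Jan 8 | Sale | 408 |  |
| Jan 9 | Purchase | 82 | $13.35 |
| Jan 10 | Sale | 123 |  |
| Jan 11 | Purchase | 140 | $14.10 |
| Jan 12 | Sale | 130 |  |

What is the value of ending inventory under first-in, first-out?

Jan 5, 343 sold [FIFO — oldest first]: 169 @ $15.85 + 174 @ $13.15 = $4,966.75
Jan 8, 408 sold [FIFO — oldest first]: 147 @ $13.15 + 214 @ $10.40 + 47 @ $10.70 = $4,661.55
Jan 10, 123 sold [FIFO — oldest first]: 123 @ $10.70 = $1,316.10
Jan 12, 130 sold [FIFO — oldest first]: 4 @ $10.70 + 82 @ $13.35 + 44 @ $14.10 = $1,757.90
Total COGS = $4,966.75 + $4,661.55 + $1,316.10 + $1,757.90 = $12,702.30
Ending inventory: 96 @ $14.10 = $1,353.60
Check: goods available $14,055.90 = COGS $12,702.30 + ending $1,353.60

Ending inventory = $1,353.60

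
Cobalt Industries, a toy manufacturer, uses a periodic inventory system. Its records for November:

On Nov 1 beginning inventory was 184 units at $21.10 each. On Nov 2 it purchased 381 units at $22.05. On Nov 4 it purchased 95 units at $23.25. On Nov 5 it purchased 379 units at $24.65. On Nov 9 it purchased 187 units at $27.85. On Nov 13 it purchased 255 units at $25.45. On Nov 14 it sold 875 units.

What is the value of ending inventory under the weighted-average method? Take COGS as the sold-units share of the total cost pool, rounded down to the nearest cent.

Nov 14, sell 875: 875/1481 × $35,532.25 → $20,993.05
Ending inventory (cost pool remaining) = $14,539.20
Check: goods available $35,532.25 = COGS $20,993.05 + ending $14,539.20

Ending inventory = $14,539.20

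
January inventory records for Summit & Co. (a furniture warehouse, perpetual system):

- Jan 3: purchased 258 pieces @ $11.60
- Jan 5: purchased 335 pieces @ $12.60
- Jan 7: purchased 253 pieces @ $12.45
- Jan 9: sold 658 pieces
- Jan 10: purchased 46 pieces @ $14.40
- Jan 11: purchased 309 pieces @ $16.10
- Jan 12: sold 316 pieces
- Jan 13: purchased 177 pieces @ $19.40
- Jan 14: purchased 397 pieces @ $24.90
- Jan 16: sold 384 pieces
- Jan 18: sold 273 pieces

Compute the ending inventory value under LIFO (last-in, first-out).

Ending inventory = $1,670.40

Jan 9, 658 sold [LIFO — newest first]: 253 @ $12.45 + 335 @ $12.60 + 70 @ $11.60 = $8,182.85
Jan 12, 316 sold [LIFO — newest first]: 309 @ $16.10 + 7 @ $14.40 = $5,075.70
Jan 16, 384 sold [LIFO — newest first]: 384 @ $24.90 = $9,561.60
Jan 18, 273 sold [LIFO — newest first]: 13 @ $24.90 + 177 @ $19.40 + 39 @ $14.40 + 44 @ $11.60 = $4,829.50
Total COGS = $8,182.85 + $5,075.70 + $9,561.60 + $4,829.50 = $27,649.65
Ending inventory: 144 @ $11.60 = $1,670.40
Check: goods available $29,320.05 = COGS $27,649.65 + ending $1,670.40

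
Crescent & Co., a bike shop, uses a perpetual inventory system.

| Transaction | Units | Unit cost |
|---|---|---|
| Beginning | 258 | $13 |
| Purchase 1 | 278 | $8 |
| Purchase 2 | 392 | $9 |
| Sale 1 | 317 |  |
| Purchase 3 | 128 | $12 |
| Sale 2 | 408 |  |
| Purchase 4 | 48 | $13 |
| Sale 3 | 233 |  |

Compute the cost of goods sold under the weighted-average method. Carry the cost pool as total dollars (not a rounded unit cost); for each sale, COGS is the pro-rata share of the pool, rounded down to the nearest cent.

COGS = $9,726.11

After Beginning: 258 on hand, pool $3,354.00 (≈ $13.0000 each)
After Purchase 1: 536 on hand, pool $5,578.00 (≈ $10.4067 each)
After Purchase 2: 928 on hand, pool $9,106.00 (≈ $9.8125 each)
Sale 1, sell 317: 317/928 × $9,106.00 → $3,110.56
After Purchase 3: 739 on hand, pool $7,531.44 (≈ $10.1914 each)
Sale 2, sell 408: 408/739 × $7,531.44 → $4,158.08
After Purchase 4: 379 on hand, pool $3,997.36 (≈ $10.5471 each)
Sale 3, sell 233: 233/379 × $3,997.36 → $2,457.47
Total COGS = $3,110.56 + $4,158.08 + $2,457.47 = $9,726.11
Ending inventory (cost pool remaining) = $1,539.89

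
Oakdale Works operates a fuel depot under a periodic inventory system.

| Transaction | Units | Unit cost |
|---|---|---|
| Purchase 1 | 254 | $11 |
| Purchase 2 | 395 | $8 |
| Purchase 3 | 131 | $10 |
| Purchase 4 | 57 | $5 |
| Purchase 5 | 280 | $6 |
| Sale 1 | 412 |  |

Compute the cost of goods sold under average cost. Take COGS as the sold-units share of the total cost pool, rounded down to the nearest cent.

COGS = $3,404.07

Sale 1, sell 412: 412/1117 × $9,229.00 → $3,404.07
Ending inventory (cost pool remaining) = $5,824.93
Check: goods available $9,229.00 = COGS $3,404.07 + ending $5,824.93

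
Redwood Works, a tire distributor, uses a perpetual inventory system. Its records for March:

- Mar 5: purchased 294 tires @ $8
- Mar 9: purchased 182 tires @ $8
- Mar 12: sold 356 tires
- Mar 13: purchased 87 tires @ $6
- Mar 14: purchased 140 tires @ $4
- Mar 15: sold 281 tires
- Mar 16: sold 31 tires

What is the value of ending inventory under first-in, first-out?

Mar 12, 356 sold [FIFO — oldest first]: 294 @ $8 + 62 @ $8 = $2,848
Mar 15, 281 sold [FIFO — oldest first]: 120 @ $8 + 87 @ $6 + 74 @ $4 = $1,778
Mar 16, 31 sold [FIFO — oldest first]: 31 @ $4 = $124
Total COGS = $2,848 + $1,778 + $124 = $4,750
Ending inventory: 35 @ $4 = $140
Check: goods available $4,890 = COGS $4,750 + ending $140

Ending inventory = $140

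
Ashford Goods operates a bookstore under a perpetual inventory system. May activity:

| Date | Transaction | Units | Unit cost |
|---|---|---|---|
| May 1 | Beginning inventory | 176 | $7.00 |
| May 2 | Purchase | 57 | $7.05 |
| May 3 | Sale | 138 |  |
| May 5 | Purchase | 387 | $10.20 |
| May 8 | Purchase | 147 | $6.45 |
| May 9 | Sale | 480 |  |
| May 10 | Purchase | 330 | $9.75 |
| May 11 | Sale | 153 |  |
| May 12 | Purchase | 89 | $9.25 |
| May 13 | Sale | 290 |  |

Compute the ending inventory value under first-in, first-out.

Ending inventory = $1,174.25

May 3, 138 sold [FIFO — oldest first]: 138 @ $7.00 = $966.00
May 9, 480 sold [FIFO — oldest first]: 38 @ $7.00 + 57 @ $7.05 + 385 @ $10.20 = $4,594.85
May 11, 153 sold [FIFO — oldest first]: 2 @ $10.20 + 147 @ $6.45 + 4 @ $9.75 = $1,007.55
May 13, 290 sold [FIFO — oldest first]: 290 @ $9.75 = $2,827.50
Total COGS = $966.00 + $4,594.85 + $1,007.55 + $2,827.50 = $9,395.90
Ending inventory: 36 @ $9.75 + 89 @ $9.25 = $1,174.25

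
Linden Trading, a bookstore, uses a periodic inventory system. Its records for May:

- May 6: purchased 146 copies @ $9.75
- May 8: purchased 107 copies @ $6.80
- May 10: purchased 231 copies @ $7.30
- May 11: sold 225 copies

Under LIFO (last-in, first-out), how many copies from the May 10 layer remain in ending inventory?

May 11, 225 sold [LIFO — newest first]: 225 @ $7.30 = $1,642.50
Ending inventory: 146 @ $9.75 + 107 @ $6.80 + 6 @ $7.30 = $2,194.90
Check: goods available $3,837.40 = COGS $1,642.50 + ending $2,194.90

6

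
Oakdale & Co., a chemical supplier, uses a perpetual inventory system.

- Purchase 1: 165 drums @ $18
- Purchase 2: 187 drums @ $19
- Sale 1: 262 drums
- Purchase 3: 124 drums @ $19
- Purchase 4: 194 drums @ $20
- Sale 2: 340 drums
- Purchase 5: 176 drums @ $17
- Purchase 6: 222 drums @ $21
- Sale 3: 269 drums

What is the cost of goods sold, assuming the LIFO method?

COGS = $16,996

Sale 1 (262) [LIFO — newest first]: 187 @ $19 + 75 @ $18 = $4,903
Sale 2 (340) [LIFO — newest first]: 194 @ $20 + 124 @ $19 + 22 @ $18 = $6,632
Sale 3 (269) [LIFO — newest first]: 222 @ $21 + 47 @ $17 = $5,461
Total COGS = $4,903 + $6,632 + $5,461 = $16,996
Ending inventory: 68 @ $18 + 129 @ $17 = $3,417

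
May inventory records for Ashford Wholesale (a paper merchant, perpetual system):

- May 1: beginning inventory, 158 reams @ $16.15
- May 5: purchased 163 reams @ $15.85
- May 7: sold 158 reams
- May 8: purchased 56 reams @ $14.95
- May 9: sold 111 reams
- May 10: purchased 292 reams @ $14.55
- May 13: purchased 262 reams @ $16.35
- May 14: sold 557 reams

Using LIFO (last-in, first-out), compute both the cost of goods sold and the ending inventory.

COGS = $12,809.00; ending inventory = $1,695.75

May 7, 158 sold [LIFO — newest first]: 158 @ $15.85 = $2,504.30
May 9, 111 sold [LIFO — newest first]: 56 @ $14.95 + 5 @ $15.85 + 50 @ $16.15 = $1,723.95
May 14, 557 sold [LIFO — newest first]: 262 @ $16.35 + 292 @ $14.55 + 3 @ $16.15 = $8,580.75
Total COGS = $2,504.30 + $1,723.95 + $8,580.75 = $12,809.00
Ending inventory: 105 @ $16.15 = $1,695.75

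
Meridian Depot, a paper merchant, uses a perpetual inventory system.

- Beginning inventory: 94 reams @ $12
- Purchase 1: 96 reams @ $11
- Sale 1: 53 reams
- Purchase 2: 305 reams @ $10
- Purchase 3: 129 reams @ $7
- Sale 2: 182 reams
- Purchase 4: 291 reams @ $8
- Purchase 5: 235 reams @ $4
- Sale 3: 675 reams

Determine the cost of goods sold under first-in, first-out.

COGS = $8,425

Sale 1 (53) [FIFO — oldest first]: 53 @ $12 = $636
Sale 2 (182) [FIFO — oldest first]: 41 @ $12 + 96 @ $11 + 45 @ $10 = $1,998
Sale 3 (675) [FIFO — oldest first]: 260 @ $10 + 129 @ $7 + 286 @ $8 = $5,791
Total COGS = $636 + $1,998 + $5,791 = $8,425
Ending inventory: 5 @ $8 + 235 @ $4 = $980
Check: goods available $9,405 = COGS $8,425 + ending $980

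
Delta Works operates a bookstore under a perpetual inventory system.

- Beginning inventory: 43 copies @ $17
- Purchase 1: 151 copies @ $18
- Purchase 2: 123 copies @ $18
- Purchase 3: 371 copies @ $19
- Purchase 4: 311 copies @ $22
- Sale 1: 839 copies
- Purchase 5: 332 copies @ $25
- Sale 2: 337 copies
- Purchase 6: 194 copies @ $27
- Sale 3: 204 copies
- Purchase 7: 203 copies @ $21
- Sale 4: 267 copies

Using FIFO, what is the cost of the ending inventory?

Sale 1 (839) [FIFO — oldest first]: 43 @ $17 + 151 @ $18 + 123 @ $18 + 371 @ $19 + 151 @ $22 = $16,034
Sale 2 (337) [FIFO — oldest first]: 160 @ $22 + 177 @ $25 = $7,945
Sale 3 (204) [FIFO — oldest first]: 155 @ $25 + 49 @ $27 = $5,198
Sale 4 (267) [FIFO — oldest first]: 145 @ $27 + 122 @ $21 = $6,477
Total COGS = $16,034 + $7,945 + $5,198 + $6,477 = $35,654
Ending inventory: 81 @ $21 = $1,701

Ending inventory = $1,701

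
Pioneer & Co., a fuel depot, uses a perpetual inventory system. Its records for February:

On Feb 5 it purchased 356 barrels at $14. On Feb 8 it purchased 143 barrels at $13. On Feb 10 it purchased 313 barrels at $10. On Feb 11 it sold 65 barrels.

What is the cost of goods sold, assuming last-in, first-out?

Feb 11, 65 sold [LIFO — newest first]: 65 @ $10 = $650
Ending inventory: 356 @ $14 + 143 @ $13 + 248 @ $10 = $9,323
Check: goods available $9,973 = COGS $650 + ending $9,323

COGS = $650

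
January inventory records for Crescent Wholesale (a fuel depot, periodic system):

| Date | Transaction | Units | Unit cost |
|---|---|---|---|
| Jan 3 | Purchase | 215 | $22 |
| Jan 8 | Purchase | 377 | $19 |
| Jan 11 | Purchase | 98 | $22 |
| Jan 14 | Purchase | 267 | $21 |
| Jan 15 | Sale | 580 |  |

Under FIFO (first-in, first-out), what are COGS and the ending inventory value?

Jan 15, 580 sold [FIFO — oldest first]: 215 @ $22 + 365 @ $19 = $11,665
Ending inventory: 12 @ $19 + 98 @ $22 + 267 @ $21 = $7,991
Check: goods available $19,656 = COGS $11,665 + ending $7,991

COGS = $11,665; ending inventory = $7,991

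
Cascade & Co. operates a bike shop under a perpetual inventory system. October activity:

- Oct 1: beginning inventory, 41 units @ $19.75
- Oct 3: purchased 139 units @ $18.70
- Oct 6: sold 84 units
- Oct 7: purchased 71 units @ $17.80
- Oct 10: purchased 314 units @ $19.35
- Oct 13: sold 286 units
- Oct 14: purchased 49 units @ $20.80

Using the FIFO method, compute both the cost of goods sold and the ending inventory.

Oct 6, 84 sold [FIFO — oldest first]: 41 @ $19.75 + 43 @ $18.70 = $1,613.85
Oct 13, 286 sold [FIFO — oldest first]: 96 @ $18.70 + 71 @ $17.80 + 119 @ $19.35 = $5,361.65
Total COGS = $1,613.85 + $5,361.65 = $6,975.50
Ending inventory: 195 @ $19.35 + 49 @ $20.80 = $4,792.45

COGS = $6,975.50; ending inventory = $4,792.45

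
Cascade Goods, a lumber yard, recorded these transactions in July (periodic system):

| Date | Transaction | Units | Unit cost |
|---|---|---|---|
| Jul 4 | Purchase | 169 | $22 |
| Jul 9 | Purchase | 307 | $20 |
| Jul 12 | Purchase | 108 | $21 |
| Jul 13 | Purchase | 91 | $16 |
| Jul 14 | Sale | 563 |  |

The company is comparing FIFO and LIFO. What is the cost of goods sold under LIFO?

COGS = $11,118

FIFO COGS: 169 @ $22 + 307 @ $20 + 87 @ $21 = $11,685
LIFO COGS: 91 @ $16 + 108 @ $21 + 307 @ $20 + 57 @ $22 = $11,118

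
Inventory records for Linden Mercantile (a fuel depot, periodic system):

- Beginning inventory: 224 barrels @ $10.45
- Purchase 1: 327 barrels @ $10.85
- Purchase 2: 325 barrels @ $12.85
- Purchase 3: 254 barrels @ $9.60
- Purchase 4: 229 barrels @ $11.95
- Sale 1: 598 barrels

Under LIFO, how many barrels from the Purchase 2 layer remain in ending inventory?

210

Sale 1 (598) [LIFO — newest first]: 229 @ $11.95 + 254 @ $9.60 + 115 @ $12.85 = $6,652.70
Ending inventory: 224 @ $10.45 + 327 @ $10.85 + 210 @ $12.85 = $8,587.25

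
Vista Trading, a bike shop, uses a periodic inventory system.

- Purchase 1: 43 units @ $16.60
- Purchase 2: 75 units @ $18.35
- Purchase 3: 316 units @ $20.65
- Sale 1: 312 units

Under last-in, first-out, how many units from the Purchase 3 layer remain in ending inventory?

4

Sale 1 (312) [LIFO — newest first]: 312 @ $20.65 = $6,442.80
Ending inventory: 43 @ $16.60 + 75 @ $18.35 + 4 @ $20.65 = $2,172.65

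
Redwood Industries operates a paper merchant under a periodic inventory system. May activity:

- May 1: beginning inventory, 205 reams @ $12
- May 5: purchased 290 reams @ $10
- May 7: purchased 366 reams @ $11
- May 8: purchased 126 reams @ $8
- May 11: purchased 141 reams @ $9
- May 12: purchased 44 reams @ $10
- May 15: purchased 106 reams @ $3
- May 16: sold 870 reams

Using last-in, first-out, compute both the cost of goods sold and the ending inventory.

COGS = $7,931; ending inventory = $4,490

May 16, 870 sold [LIFO — newest first]: 106 @ $3 + 44 @ $10 + 141 @ $9 + 126 @ $8 + 366 @ $11 + 87 @ $10 = $7,931
Ending inventory: 205 @ $12 + 203 @ $10 = $4,490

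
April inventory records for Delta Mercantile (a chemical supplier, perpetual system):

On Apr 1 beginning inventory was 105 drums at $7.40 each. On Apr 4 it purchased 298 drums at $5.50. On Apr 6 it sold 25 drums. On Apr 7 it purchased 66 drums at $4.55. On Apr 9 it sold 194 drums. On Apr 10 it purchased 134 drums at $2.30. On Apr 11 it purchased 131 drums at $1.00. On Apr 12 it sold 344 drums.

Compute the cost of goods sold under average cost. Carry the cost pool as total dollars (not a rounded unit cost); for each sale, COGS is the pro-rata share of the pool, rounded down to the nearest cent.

COGS = $2,529.84

After Apr 1: 105 on hand, pool $777.00 (≈ $7.4000 each)
After Apr 4: 403 on hand, pool $2,416.00 (≈ $5.9950 each)
Apr 6, sell 25: 25/403 × $2,416.00 → $149.87
After Apr 7: 444 on hand, pool $2,566.43 (≈ $5.7802 each)
Apr 9, sell 194: 194/444 × $2,566.43 → $1,121.36
After Apr 10: 384 on hand, pool $1,753.27 (≈ $4.5658 each)
After Apr 11: 515 on hand, pool $1,884.27 (≈ $3.6588 each)
Apr 12, sell 344: 344/515 × $1,884.27 → $1,258.61
Total COGS = $149.87 + $1,121.36 + $1,258.61 = $2,529.84
Ending inventory (cost pool remaining) = $625.66
Check: goods available $3,155.50 = COGS $2,529.84 + ending $625.66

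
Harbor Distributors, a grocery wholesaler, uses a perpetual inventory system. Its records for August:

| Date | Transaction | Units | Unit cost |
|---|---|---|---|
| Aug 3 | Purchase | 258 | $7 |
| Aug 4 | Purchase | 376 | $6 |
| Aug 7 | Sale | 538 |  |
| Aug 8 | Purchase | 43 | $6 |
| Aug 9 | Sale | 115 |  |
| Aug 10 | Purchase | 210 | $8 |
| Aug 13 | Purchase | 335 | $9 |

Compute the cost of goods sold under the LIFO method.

Aug 7, 538 sold [LIFO — newest first]: 376 @ $6 + 162 @ $7 = $3,390
Aug 9, 115 sold [LIFO — newest first]: 43 @ $6 + 72 @ $7 = $762
Total COGS = $3,390 + $762 = $4,152
Ending inventory: 24 @ $7 + 210 @ $8 + 335 @ $9 = $4,863
Check: goods available $9,015 = COGS $4,152 + ending $4,863

COGS = $4,152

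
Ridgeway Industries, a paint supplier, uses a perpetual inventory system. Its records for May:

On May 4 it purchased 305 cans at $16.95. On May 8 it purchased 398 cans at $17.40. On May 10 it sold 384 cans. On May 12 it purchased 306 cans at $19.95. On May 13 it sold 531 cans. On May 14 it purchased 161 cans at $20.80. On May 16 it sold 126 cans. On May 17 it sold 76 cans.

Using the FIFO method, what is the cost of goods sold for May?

May 10, 384 sold [FIFO — oldest first]: 305 @ $16.95 + 79 @ $17.40 = $6,544.35
May 13, 531 sold [FIFO — oldest first]: 319 @ $17.40 + 212 @ $19.95 = $9,780.00
May 16, 126 sold [FIFO — oldest first]: 94 @ $19.95 + 32 @ $20.80 = $2,540.90
May 17, 76 sold [FIFO — oldest first]: 76 @ $20.80 = $1,580.80
Total COGS = $6,544.35 + $9,780.00 + $2,540.90 + $1,580.80 = $20,446.05
Ending inventory: 53 @ $20.80 = $1,102.40

COGS = $20,446.05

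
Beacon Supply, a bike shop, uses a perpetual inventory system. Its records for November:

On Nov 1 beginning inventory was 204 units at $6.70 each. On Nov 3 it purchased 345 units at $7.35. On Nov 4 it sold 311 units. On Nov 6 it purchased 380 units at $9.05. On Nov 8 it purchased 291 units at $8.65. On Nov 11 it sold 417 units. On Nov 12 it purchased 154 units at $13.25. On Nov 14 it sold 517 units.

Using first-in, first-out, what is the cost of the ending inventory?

Nov 4, 311 sold [FIFO — oldest first]: 204 @ $6.70 + 107 @ $7.35 = $2,153.25
Nov 11, 417 sold [FIFO — oldest first]: 238 @ $7.35 + 179 @ $9.05 = $3,369.25
Nov 14, 517 sold [FIFO — oldest first]: 201 @ $9.05 + 291 @ $8.65 + 25 @ $13.25 = $4,667.45
Total COGS = $2,153.25 + $3,369.25 + $4,667.45 = $10,189.95
Ending inventory: 129 @ $13.25 = $1,709.25
Check: goods available $11,899.20 = COGS $10,189.95 + ending $1,709.25

Ending inventory = $1,709.25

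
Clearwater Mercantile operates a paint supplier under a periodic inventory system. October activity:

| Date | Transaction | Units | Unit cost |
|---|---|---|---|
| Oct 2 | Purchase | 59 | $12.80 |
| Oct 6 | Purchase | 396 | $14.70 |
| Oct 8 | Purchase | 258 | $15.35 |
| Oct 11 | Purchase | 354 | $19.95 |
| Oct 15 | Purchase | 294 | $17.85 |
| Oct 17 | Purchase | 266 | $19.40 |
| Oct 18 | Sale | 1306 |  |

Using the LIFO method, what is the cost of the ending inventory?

Ending inventory = $4,606.60

Oct 18, 1306 sold [LIFO — newest first]: 266 @ $19.40 + 294 @ $17.85 + 354 @ $19.95 + 258 @ $15.35 + 134 @ $14.70 = $23,400.70
Ending inventory: 59 @ $12.80 + 262 @ $14.70 = $4,606.60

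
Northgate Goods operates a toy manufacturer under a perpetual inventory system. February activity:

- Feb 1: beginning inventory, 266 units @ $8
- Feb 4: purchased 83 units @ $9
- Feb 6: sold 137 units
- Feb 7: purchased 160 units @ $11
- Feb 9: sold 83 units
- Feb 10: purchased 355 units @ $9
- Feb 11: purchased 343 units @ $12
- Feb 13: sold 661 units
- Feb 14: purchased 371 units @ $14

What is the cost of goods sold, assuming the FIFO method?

Feb 6, 137 sold [FIFO — oldest first]: 137 @ $8 = $1,096
Feb 9, 83 sold [FIFO — oldest first]: 83 @ $8 = $664
Feb 13, 661 sold [FIFO — oldest first]: 46 @ $8 + 83 @ $9 + 160 @ $11 + 355 @ $9 + 17 @ $12 = $6,274
Total COGS = $1,096 + $664 + $6,274 = $8,034
Ending inventory: 326 @ $12 + 371 @ $14 = $9,106

COGS = $8,034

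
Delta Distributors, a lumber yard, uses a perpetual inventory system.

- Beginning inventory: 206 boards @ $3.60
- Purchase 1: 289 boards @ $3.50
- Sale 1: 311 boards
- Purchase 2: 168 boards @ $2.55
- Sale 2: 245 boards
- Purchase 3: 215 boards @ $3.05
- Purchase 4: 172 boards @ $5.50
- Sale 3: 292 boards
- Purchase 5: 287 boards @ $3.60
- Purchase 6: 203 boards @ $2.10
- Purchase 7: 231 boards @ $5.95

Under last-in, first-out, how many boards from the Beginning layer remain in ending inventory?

Sale 1 (311) [LIFO — newest first]: 289 @ $3.50 + 22 @ $3.60 = $1,090.70
Sale 2 (245) [LIFO — newest first]: 168 @ $2.55 + 77 @ $3.60 = $705.60
Sale 3 (292) [LIFO — newest first]: 172 @ $5.50 + 120 @ $3.05 = $1,312.00
Total COGS = $1,090.70 + $705.60 + $1,312.00 = $3,108.30
Ending inventory: 107 @ $3.60 + 95 @ $3.05 + 287 @ $3.60 + 203 @ $2.10 + 231 @ $5.95 = $3,508.90

107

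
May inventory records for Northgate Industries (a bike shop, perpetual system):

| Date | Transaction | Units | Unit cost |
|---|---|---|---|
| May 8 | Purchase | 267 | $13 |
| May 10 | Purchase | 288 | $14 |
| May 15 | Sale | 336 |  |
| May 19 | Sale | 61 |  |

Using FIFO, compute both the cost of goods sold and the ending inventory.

May 15, 336 sold [FIFO — oldest first]: 267 @ $13 + 69 @ $14 = $4,437
May 19, 61 sold [FIFO — oldest first]: 61 @ $14 = $854
Total COGS = $4,437 + $854 = $5,291
Ending inventory: 158 @ $14 = $2,212
Check: goods available $7,503 = COGS $5,291 + ending $2,212

COGS = $5,291; ending inventory = $2,212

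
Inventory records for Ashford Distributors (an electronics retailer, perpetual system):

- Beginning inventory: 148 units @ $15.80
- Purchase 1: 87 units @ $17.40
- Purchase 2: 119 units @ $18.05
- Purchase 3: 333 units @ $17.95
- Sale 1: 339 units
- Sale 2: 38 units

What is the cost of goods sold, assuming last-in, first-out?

COGS = $6,771.55

Sale 1 (339) [LIFO — newest first]: 333 @ $17.95 + 6 @ $18.05 = $6,085.65
Sale 2 (38) [LIFO — newest first]: 38 @ $18.05 = $685.90
Total COGS = $6,085.65 + $685.90 = $6,771.55
Ending inventory: 148 @ $15.80 + 87 @ $17.40 + 75 @ $18.05 = $5,205.95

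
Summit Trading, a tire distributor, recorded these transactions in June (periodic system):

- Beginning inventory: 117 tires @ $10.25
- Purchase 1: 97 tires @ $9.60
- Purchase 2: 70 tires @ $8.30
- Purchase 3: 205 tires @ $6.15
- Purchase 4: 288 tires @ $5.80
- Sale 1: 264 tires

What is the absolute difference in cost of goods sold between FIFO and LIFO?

FIFO COGS: 117 @ $10.25 + 97 @ $9.60 + 50 @ $8.30 = $2,545.45
LIFO COGS: 264 @ $5.80 = $1,531.20
Difference = |$2,545.45 − $1,531.20| = $1,014.25

$1,014.25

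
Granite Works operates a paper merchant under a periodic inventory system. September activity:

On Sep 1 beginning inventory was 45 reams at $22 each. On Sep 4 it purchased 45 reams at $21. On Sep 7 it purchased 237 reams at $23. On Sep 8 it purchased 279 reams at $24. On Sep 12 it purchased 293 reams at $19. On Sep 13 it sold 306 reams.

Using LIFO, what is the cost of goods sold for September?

Sep 13, 306 sold [LIFO — newest first]: 293 @ $19 + 13 @ $24 = $5,879
Ending inventory: 45 @ $22 + 45 @ $21 + 237 @ $23 + 266 @ $24 = $13,770

COGS = $5,879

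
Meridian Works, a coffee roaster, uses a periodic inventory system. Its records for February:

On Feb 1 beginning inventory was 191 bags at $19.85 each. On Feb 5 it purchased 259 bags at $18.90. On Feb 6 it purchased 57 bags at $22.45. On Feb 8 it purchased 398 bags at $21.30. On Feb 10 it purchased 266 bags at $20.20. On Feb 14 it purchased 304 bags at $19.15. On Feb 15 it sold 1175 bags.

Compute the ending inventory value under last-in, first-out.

Ending inventory = $5,851.45

Feb 15, 1175 sold [LIFO — newest first]: 304 @ $19.15 + 266 @ $20.20 + 398 @ $21.30 + 57 @ $22.45 + 150 @ $18.90 = $23,786.85
Ending inventory: 191 @ $19.85 + 109 @ $18.90 = $5,851.45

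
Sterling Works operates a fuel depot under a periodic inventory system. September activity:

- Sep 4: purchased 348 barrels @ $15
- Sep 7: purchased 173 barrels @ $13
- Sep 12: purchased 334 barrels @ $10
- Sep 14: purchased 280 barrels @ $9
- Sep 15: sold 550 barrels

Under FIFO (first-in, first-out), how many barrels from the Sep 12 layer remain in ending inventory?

305

Sep 15, 550 sold [FIFO — oldest first]: 348 @ $15 + 173 @ $13 + 29 @ $10 = $7,759
Ending inventory: 305 @ $10 + 280 @ $9 = $5,570
Check: goods available $13,329 = COGS $7,759 + ending $5,570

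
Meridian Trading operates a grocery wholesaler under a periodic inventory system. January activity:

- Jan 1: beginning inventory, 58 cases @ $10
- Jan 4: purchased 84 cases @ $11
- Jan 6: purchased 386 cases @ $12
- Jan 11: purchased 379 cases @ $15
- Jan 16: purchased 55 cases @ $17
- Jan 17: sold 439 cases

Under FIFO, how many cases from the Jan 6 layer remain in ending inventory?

Jan 17, 439 sold [FIFO — oldest first]: 58 @ $10 + 84 @ $11 + 297 @ $12 = $5,068
Ending inventory: 89 @ $12 + 379 @ $15 + 55 @ $17 = $7,688
Check: goods available $12,756 = COGS $5,068 + ending $7,688

89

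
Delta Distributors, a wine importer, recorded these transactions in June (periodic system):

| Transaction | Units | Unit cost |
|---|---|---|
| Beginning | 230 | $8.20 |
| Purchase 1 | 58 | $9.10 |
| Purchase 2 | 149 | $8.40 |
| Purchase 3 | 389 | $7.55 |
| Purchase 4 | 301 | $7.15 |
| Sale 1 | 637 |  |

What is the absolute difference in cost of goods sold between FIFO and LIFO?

$486.45

FIFO COGS: 230 @ $8.20 + 58 @ $9.10 + 149 @ $8.40 + 200 @ $7.55 = $5,175.40
LIFO COGS: 301 @ $7.15 + 336 @ $7.55 = $4,688.95
Difference = |$5,175.40 − $4,688.95| = $486.45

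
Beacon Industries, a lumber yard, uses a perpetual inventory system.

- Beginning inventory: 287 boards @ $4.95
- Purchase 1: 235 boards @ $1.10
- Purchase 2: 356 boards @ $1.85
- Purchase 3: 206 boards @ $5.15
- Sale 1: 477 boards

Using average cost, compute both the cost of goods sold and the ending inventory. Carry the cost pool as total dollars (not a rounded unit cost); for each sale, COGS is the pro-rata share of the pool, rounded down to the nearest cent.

After Beginning: 287 on hand, pool $1,420.65 (≈ $4.9500 each)
After Purchase 1: 522 on hand, pool $1,679.15 (≈ $3.2168 each)
After Purchase 2: 878 on hand, pool $2,337.75 (≈ $2.6626 each)
After Purchase 3: 1084 on hand, pool $3,398.65 (≈ $3.1353 each)
Sale 1, sell 477: 477/1084 × $3,398.65 → $1,495.53
Ending inventory (cost pool remaining) = $1,903.12
Check: goods available $3,398.65 = COGS $1,495.53 + ending $1,903.12

COGS = $1,495.53; ending inventory = $1,903.12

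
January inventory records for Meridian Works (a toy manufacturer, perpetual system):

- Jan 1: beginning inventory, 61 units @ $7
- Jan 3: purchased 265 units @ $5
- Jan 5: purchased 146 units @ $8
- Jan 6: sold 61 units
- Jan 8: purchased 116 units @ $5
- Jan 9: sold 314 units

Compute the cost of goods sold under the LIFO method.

COGS = $2,313

Jan 6, 61 sold [LIFO — newest first]: 61 @ $8 = $488
Jan 9, 314 sold [LIFO — newest first]: 116 @ $5 + 85 @ $8 + 113 @ $5 = $1,825
Total COGS = $488 + $1,825 = $2,313
Ending inventory: 61 @ $7 + 152 @ $5 = $1,187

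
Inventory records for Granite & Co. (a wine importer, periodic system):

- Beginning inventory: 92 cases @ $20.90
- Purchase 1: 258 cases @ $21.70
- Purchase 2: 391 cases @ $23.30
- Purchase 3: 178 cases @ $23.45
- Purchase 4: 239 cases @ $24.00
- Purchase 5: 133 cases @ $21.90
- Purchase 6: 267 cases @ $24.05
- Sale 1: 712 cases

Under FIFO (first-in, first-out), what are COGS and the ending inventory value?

Sale 1 (712) [FIFO — oldest first]: 92 @ $20.90 + 258 @ $21.70 + 362 @ $23.30 = $15,956.00
Ending inventory: 29 @ $23.30 + 178 @ $23.45 + 239 @ $24.00 + 133 @ $21.90 + 267 @ $24.05 = $19,919.85

COGS = $15,956.00; ending inventory = $19,919.85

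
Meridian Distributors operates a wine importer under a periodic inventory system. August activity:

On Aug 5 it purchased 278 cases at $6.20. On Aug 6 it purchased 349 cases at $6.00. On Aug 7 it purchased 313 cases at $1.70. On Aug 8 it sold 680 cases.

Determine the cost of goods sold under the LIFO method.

COGS = $2,737.70

Aug 8, 680 sold [LIFO — newest first]: 313 @ $1.70 + 349 @ $6.00 + 18 @ $6.20 = $2,737.70
Ending inventory: 260 @ $6.20 = $1,612.00
Check: goods available $4,349.70 = COGS $2,737.70 + ending $1,612.00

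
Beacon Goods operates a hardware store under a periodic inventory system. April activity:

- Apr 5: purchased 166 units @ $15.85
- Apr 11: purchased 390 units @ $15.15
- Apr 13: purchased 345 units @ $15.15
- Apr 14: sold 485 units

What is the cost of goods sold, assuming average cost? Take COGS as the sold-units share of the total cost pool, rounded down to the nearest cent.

Apr 14, sell 485: 485/901 × $13,766.35 → $7,410.29
Ending inventory (cost pool remaining) = $6,356.06
Check: goods available $13,766.35 = COGS $7,410.29 + ending $6,356.06

COGS = $7,410.29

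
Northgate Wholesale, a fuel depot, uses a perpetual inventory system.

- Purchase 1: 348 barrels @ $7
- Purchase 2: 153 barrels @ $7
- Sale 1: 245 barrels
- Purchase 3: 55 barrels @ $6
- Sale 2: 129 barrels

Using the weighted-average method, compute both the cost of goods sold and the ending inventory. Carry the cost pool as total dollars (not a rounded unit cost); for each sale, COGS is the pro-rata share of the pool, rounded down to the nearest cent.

COGS = $2,595.18; ending inventory = $1,241.82

After Purchase 1: 348 on hand, pool $2,436.00 (≈ $7.0000 each)
After Purchase 2: 501 on hand, pool $3,507.00 (≈ $7.0000 each)
Sale 1, sell 245: 245/501 × $3,507.00 → $1,715.00
After Purchase 3: 311 on hand, pool $2,122.00 (≈ $6.8232 each)
Sale 2, sell 129: 129/311 × $2,122.00 → $880.18
Total COGS = $1,715.00 + $880.18 = $2,595.18
Ending inventory (cost pool remaining) = $1,241.82
Check: goods available $3,837.00 = COGS $2,595.18 + ending $1,241.82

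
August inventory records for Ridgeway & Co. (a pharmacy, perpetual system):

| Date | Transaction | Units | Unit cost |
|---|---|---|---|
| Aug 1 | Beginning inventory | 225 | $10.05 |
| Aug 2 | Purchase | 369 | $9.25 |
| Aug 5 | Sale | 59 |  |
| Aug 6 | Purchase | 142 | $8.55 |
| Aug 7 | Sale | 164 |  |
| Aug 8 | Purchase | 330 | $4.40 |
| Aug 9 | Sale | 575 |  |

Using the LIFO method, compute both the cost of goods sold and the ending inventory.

Aug 5, 59 sold [LIFO — newest first]: 59 @ $9.25 = $545.75
Aug 7, 164 sold [LIFO — newest first]: 142 @ $8.55 + 22 @ $9.25 = $1,417.60
Aug 9, 575 sold [LIFO — newest first]: 330 @ $4.40 + 245 @ $9.25 = $3,718.25
Total COGS = $545.75 + $1,417.60 + $3,718.25 = $5,681.60
Ending inventory: 225 @ $10.05 + 43 @ $9.25 = $2,659.00

COGS = $5,681.60; ending inventory = $2,659.00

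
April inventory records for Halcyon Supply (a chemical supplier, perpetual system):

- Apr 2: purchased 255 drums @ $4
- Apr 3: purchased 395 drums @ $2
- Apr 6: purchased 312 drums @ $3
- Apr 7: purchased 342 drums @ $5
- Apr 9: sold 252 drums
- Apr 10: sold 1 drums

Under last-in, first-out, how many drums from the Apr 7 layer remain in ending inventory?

89

Apr 9, 252 sold [LIFO — newest first]: 252 @ $5 = $1,260
Apr 10, 1 sold [LIFO — newest first]: 1 @ $5 = $5
Total COGS = $1,260 + $5 = $1,265
Ending inventory: 255 @ $4 + 395 @ $2 + 312 @ $3 + 89 @ $5 = $3,191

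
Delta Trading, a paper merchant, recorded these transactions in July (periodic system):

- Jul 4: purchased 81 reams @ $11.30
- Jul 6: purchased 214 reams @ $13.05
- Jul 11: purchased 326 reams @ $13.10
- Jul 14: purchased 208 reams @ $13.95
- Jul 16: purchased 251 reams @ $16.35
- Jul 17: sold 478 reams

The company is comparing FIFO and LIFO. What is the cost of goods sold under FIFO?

COGS = $6,105.30

FIFO COGS: 81 @ $11.30 + 214 @ $13.05 + 183 @ $13.10 = $6,105.30
LIFO COGS: 251 @ $16.35 + 208 @ $13.95 + 19 @ $13.10 = $7,254.35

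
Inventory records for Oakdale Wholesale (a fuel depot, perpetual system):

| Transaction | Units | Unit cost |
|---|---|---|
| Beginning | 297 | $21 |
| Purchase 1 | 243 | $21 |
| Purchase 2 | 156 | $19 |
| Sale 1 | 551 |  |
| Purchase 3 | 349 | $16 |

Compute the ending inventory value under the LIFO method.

Sale 1 (551) [LIFO — newest first]: 156 @ $19 + 243 @ $21 + 152 @ $21 = $11,259
Ending inventory: 145 @ $21 + 349 @ $16 = $8,629

Ending inventory = $8,629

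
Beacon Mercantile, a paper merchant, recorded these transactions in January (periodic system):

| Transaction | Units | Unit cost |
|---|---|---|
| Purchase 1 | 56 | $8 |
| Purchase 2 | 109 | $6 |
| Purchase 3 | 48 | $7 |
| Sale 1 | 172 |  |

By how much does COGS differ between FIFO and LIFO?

$41

FIFO COGS: 56 @ $8 + 109 @ $6 + 7 @ $7 = $1,151
LIFO COGS: 48 @ $7 + 109 @ $6 + 15 @ $8 = $1,110
Difference = |$1,151 − $1,110| = $41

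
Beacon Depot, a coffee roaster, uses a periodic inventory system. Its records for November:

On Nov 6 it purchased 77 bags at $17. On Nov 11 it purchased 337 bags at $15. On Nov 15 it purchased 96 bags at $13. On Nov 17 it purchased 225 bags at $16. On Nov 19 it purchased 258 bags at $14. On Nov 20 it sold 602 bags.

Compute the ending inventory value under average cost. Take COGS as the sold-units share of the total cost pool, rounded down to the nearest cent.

Ending inventory = $5,837.05

Nov 20, sell 602: 602/993 × $14,824.00 → $8,986.95
Ending inventory (cost pool remaining) = $5,837.05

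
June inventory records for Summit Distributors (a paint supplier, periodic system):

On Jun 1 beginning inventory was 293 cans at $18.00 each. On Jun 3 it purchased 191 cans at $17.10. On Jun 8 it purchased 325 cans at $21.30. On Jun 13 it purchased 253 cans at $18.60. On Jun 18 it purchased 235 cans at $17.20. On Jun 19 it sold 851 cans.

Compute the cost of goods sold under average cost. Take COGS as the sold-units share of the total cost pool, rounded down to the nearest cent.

COGS = $15,885.15

Jun 19, sell 851: 851/1297 × $24,210.40 → $15,885.15
Ending inventory (cost pool remaining) = $8,325.25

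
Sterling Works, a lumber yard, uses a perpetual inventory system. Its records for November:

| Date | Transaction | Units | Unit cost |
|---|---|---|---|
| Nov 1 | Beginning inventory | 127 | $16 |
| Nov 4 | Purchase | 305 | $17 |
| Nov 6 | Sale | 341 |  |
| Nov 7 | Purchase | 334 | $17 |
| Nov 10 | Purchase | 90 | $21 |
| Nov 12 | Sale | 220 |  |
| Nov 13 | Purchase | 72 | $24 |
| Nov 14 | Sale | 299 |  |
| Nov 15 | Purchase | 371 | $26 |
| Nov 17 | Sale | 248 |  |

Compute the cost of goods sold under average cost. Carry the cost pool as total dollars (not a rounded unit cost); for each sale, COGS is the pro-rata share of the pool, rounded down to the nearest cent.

After Nov 1: 127 on hand, pool $2,032.00 (≈ $16.0000 each)
After Nov 4: 432 on hand, pool $7,217.00 (≈ $16.7060 each)
Nov 6, sell 341: 341/432 × $7,217.00 → $5,696.75
After Nov 7: 425 on hand, pool $7,198.25 (≈ $16.9371 each)
After Nov 10: 515 on hand, pool $9,088.25 (≈ $17.6471 each)
Nov 12, sell 220: 220/515 × $9,088.25 → $3,882.35
After Nov 13: 367 on hand, pool $6,933.90 (≈ $18.8935 each)
Nov 14, sell 299: 299/367 × $6,933.90 → $5,649.14
After Nov 15: 439 on hand, pool $10,930.76 (≈ $24.8992 each)
Nov 17, sell 248: 248/439 × $10,930.76 → $6,175.00
Total COGS = $5,696.75 + $3,882.35 + $5,649.14 + $6,175.00 = $21,403.24
Ending inventory (cost pool remaining) = $4,755.76

COGS = $21,403.24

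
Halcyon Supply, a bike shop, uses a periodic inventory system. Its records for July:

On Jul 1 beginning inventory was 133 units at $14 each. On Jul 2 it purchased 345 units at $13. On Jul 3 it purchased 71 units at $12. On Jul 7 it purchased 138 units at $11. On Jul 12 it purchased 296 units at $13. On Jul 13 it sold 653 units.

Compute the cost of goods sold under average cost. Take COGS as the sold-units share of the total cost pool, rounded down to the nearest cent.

Jul 13, sell 653: 653/983 × $12,565.00 → $8,346.84
Ending inventory (cost pool remaining) = $4,218.16

COGS = $8,346.84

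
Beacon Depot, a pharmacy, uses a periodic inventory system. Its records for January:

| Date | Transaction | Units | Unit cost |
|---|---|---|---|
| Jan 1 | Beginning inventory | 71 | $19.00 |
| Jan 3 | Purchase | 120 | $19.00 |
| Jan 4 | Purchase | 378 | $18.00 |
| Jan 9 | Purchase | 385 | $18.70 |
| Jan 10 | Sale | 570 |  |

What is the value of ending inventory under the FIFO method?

Ending inventory = $7,180.80

Jan 10, 570 sold [FIFO — oldest first]: 71 @ $19.00 + 120 @ $19.00 + 378 @ $18.00 + 1 @ $18.70 = $10,451.70
Ending inventory: 384 @ $18.70 = $7,180.80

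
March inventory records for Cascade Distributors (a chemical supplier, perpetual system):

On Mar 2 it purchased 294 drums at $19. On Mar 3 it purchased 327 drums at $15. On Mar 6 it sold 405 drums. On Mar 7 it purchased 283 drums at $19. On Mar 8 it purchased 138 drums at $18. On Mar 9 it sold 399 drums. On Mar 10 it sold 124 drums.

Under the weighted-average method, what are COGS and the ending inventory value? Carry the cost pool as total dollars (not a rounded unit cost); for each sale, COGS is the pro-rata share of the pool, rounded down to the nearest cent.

After Mar 2: 294 on hand, pool $5,586.00 (≈ $19.0000 each)
After Mar 3: 621 on hand, pool $10,491.00 (≈ $16.8937 each)
Mar 6, sell 405: 405/621 × $10,491.00 → $6,841.95
After Mar 7: 499 on hand, pool $9,026.05 (≈ $18.0883 each)
After Mar 8: 637 on hand, pool $11,510.05 (≈ $18.0692 each)
Mar 9, sell 399: 399/637 × $11,510.05 → $7,209.59
Mar 10, sell 124: 124/238 × $4,300.46 → $2,240.57
Total COGS = $6,841.95 + $7,209.59 + $2,240.57 = $16,292.11
Ending inventory (cost pool remaining) = $2,059.89
Check: goods available $18,352.00 = COGS $16,292.11 + ending $2,059.89

COGS = $16,292.11; ending inventory = $2,059.89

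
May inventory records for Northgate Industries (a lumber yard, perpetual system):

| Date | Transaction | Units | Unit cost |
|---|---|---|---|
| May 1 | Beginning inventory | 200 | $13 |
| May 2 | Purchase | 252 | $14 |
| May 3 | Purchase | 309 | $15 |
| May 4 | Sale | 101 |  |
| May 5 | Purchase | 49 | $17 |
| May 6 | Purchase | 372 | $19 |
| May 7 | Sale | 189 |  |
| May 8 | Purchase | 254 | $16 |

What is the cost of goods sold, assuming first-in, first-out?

COGS = $3,860

May 4, 101 sold [FIFO — oldest first]: 101 @ $13 = $1,313
May 7, 189 sold [FIFO — oldest first]: 99 @ $13 + 90 @ $14 = $2,547
Total COGS = $1,313 + $2,547 = $3,860
Ending inventory: 162 @ $14 + 309 @ $15 + 49 @ $17 + 372 @ $19 + 254 @ $16 = $18,868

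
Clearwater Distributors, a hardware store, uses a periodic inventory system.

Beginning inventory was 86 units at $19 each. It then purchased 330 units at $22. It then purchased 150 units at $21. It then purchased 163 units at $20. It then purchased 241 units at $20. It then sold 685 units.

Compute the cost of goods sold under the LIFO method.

COGS = $14,112

Sale 1 (685) [LIFO — newest first]: 241 @ $20 + 163 @ $20 + 150 @ $21 + 131 @ $22 = $14,112
Ending inventory: 86 @ $19 + 199 @ $22 = $6,012
Check: goods available $20,124 = COGS $14,112 + ending $6,012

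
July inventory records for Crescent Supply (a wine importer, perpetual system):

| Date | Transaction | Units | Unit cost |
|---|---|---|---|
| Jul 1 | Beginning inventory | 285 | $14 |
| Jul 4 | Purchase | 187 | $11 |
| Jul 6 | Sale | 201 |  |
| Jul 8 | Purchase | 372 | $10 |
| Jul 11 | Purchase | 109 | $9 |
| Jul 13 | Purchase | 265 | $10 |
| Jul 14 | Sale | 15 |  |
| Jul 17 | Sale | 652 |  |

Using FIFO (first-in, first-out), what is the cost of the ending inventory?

Jul 6, 201 sold [FIFO — oldest first]: 201 @ $14 = $2,814
Jul 14, 15 sold [FIFO — oldest first]: 15 @ $14 = $210
Jul 17, 652 sold [FIFO — oldest first]: 69 @ $14 + 187 @ $11 + 372 @ $10 + 24 @ $9 = $6,959
Total COGS = $2,814 + $210 + $6,959 = $9,983
Ending inventory: 85 @ $9 + 265 @ $10 = $3,415
Check: goods available $13,398 = COGS $9,983 + ending $3,415

Ending inventory = $3,415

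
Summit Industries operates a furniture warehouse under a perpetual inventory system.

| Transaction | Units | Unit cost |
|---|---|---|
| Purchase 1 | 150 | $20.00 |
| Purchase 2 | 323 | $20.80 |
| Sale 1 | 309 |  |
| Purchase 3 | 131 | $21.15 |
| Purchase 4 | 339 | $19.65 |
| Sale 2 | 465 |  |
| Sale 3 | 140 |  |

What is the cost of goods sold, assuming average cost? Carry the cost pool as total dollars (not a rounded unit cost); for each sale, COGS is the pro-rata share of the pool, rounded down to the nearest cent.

After Purchase 1: 150 on hand, pool $3,000.00 (≈ $20.0000 each)
After Purchase 2: 473 on hand, pool $9,718.40 (≈ $20.5463 each)
Sale 1, sell 309: 309/473 × $9,718.40 → $6,348.80
After Purchase 3: 295 on hand, pool $6,140.25 (≈ $20.8144 each)
After Purchase 4: 634 on hand, pool $12,801.60 (≈ $20.1918 each)
Sale 2, sell 465: 465/634 × $12,801.60 → $9,389.18
Sale 3, sell 140: 140/169 × $3,412.42 → $2,826.85
Total COGS = $6,348.80 + $9,389.18 + $2,826.85 = $18,564.83
Ending inventory (cost pool remaining) = $585.57

COGS = $18,564.83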